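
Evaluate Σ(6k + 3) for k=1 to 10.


Σ(6k+3) = 6·Σk + 3·n
= 6·55 + 3·10
= 330 + 30 = 360

Σ = 360


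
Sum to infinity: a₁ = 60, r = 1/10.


S∞ = a₁/(1-r) = 60/(1 - 1/10)
= 60/(9/10)
= 200/3

S∞ = 200/3


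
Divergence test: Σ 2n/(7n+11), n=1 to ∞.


lim(n→∞) 2n/(7n+11) = 2/7 = 2/7  (divide numerator and denominator by n)
lim aₙ = 2/7 ≠ 0 → series DIVERGES

Diverges (lim aₙ = 2/7 ≠ 0)


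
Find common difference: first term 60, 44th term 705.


d = (aₙ - a₁)/(n-1)
= (705 - 60)/(44-1)
= 645/43 = 15

d = 15


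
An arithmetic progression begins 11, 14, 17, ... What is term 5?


aₙ = a₁ + (n-1)d
= 11 + (5-1)×3
= 11 + 12
= 23

a_5 = 23


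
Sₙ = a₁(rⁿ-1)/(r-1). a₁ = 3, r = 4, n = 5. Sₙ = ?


Sₙ = 3×(4^5 - 1)/(4 - 1)
= 3×(1024 - 1)/3
= 3×1023/3
= 1023

S_5 = 1023


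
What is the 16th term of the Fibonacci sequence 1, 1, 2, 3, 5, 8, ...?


Fibonacci sequence: 1, 1, 2, 3, 5, 8, 13, 21, 34, 55, 89, ...
F(16) = 987

F(16) = 987


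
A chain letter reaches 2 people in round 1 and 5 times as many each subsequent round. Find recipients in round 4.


aₙ = a₁·r^(n-1)
= 2×5^3
= 2×125
= 250

a_4 = 250


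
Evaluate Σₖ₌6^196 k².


Σₖ₌6^196 k² = Σₖ₌₁^196 k² − Σₖ₌₁^5 k²
= 196·197·393/6 − 5·6·11/6
= 2529086 − 55 = 2529031

Σk² = 2529031


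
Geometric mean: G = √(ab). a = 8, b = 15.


GM = √(8×15) = √120 = 10.9545

GM = 10.9545


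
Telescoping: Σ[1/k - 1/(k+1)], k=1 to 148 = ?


Telescoping: adjacent terms cancel.
= 1/1 - 1/149
= 1 - 1/149 = 148/149

Sum = 148/149


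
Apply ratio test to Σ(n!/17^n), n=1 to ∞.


aₙ = n!/17^n
a_{n+1}/aₙ = (n+1)!/17^(n+1) × 17^n/n!
= (n+1)/17
L = lim(n→∞) (n+1)/17 = ∞
L > 1 → series DIVERGES

Diverges (ratio test: L = ∞ > 1)


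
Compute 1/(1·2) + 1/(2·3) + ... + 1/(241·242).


1/(k(k+1)) = 1/k - 1/(k+1) (partial fractions)
Telescoping: Σ = 1 - 1/242 = 241/242

Sum = 241/242


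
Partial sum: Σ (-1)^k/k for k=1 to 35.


S = -1 + 1/2 - 1/3 + 1/4 - 1/5 + 1/6 - 1/7 + 1/8 ± ...
= -0.7072
(Full series converges to -ln(2) ≈ -0.6931)

S_35 = -0.7072


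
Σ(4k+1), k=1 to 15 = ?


Σ(4k+1) = 4·Σk + 1·n
= 4·120 + 1·15
= 480 + 15 = 495

Σ = 495


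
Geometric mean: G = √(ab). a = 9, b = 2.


GM = √(9×2) = √18 = 4.2426

GM = 4.2426


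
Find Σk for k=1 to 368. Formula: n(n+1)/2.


n(n+1)/2 = 368×369/2 = 135792/2 = 67896

Σk = 67896


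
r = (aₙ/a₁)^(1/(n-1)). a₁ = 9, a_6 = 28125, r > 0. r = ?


r^(n-1) = aₙ/a₁
r^5 = 28125/9 = 3125
r = 3125^(1/5)
= 5

r = 5


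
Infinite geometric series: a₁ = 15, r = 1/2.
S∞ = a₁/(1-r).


S∞ = a₁/(1-r) = 15/(1 - 1/2)
= 15/(1/2)
= 30

S∞ = 30


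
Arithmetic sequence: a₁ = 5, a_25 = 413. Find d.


d = (aₙ - a₁)/(n-1)
= (413 - 5)/(25-1)
= 408/24 = 17

d = 17


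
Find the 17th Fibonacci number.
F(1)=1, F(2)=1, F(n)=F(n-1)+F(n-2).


Fibonacci sequence: 1, 1, 2, 3, 5, 8, 13, 21, 34, 55, 89, ...
F(17) = 1597

F(17) = 1597


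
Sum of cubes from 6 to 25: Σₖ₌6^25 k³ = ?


Σₖ₌6^25 k³ = [25·26/2]² − [5·6/2]²
= 105625 − 225 = 105400

Σk³ = 105400


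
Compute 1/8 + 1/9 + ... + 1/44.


Σₖ₌8^44 1/k = 1/8 + 1/9 + 1/10 + ... + 1/44
= 16765630606168108789/9419588158802421600
≈ 1.7799

Sum = 16765630606168108789/9419588158802421600 ≈ 1.7799


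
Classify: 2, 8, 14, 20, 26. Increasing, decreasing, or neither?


Differences: 6, 6, 6, 6
All differences > 0 → strictly INCREASING

Monotonically increasing


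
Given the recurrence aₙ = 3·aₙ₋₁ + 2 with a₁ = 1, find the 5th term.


Computing step by step:
a_1 = 1
a_2 = 5
a_3 = 17
a_4 = 53
a_5 = 161


a_5 = 161


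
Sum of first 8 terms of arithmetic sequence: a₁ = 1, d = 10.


aₙ = 1 + (8-1)×10 = 71
Sₙ = n(a₁+aₙ)/2 = 8×(1+71)/2
= 8×72/2 = 288

S_8 = 288


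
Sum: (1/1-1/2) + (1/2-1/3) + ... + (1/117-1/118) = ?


Telescoping: adjacent terms cancel.
= 1/1 - 1/118
= 1 - 1/118 = 117/118

Sum = 117/118


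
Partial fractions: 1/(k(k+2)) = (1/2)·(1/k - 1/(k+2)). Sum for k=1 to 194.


1/(k(k+2)) = (1/2)·(1/k - 1/(k+2)) (partial fractions)
Telescoping: Σ = (1/2)·(1 + 1/2 - 1/195 - 1/196) = 56939/76440

Sum = 56939/76440


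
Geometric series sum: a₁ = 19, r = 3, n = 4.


Sₙ = 19×(3^4 - 1)/(3 - 1)
= 19×(81 - 1)/2
= 19×80/2
= 760

S_4 = 760


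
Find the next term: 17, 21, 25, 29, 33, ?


Pattern: arithmetic (d=4)
Terms: 17, 21, 25, 29, 33
Next term = 37

Next term = 37


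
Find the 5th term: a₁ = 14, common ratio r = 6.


aₙ = a₁·r^(n-1)
= 14×6^4
= 14×1296
= 18144

a_5 = 18144


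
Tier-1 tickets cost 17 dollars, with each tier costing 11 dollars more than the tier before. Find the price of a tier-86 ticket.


aₙ = a₁ + (n-1)d
= 17 + (86-1)×11
= 17 + 935
= 952

a_86 = 952


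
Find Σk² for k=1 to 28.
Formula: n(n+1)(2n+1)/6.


n = 28
n(n+1)(2n+1)/6 = 28×29×57/6
= 46284/6 = 7714

Σk² = 7714


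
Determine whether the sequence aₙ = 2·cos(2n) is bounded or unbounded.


For all n, -1 ≤ cos(2n) ≤ 1, so -2 ≤ 2·cos(2n) ≤ 2
Lower bound: -2, Upper bound: 2
The sequence IS bounded

Bounded (-2 ≤ aₙ ≤ 2)


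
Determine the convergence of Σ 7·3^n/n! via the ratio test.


aₙ = 7·3^n/n!
a_{n+1}/aₙ = 3^(n+1)/(n+1)! × n!/3^n  (constant 7 cancels)
= 3/(n+1)
L = lim(n→∞) 3/(n+1) = 0
L < 1 → series CONVERGES

Converges (ratio test: L = 0 < 1)


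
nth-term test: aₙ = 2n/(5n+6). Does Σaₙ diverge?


lim(n→∞) 2n/(5n+6) = 2/5 = 2/5  (divide numerator and denominator by n)
lim aₙ = 2/5 ≠ 0 → series DIVERGES

Diverges (lim aₙ = 2/5 ≠ 0)


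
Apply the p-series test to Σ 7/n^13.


p-series test: Σ c/n^p converges if p > 1, diverges if p ≤ 1 (constant c > 0 doesn't affect convergence).
p = 13
13 > 1 → CONVERGES

Converges (p = 13 > 1)


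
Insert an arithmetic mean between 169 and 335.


AM = (169 + 335)/2 = 504/2 = 252

AM = 252


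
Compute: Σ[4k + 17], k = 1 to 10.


Σ(4k+17) = 4·Σk + 17·n
= 4·55 + 17·10
= 220 + 170 = 390

Σ = 390


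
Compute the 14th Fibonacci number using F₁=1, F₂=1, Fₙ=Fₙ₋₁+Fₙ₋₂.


Fibonacci sequence: 1, 1, 2, 3, 5, 8, 13, 21, 34, 55, 89, ...
F(14) = 377

F(14) = 377


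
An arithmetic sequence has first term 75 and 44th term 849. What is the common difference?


d = (aₙ - a₁)/(n-1)
= (849 - 75)/(44-1)
= 774/43 = 18

d = 18


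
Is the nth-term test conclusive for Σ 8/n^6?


lim(n→∞) 8/n^6 = 0
lim aₙ = 0 → nth-term test is INCONCLUSIVE
(Need other tests; this is actually a convergent p-series with p=6 > 1)

Inconclusive (lim aₙ = 0; need another test)


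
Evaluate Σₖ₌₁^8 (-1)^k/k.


S = -1 + 1/2 - 1/3 + 1/4 - 1/5 + 1/6 - 1/7 + 1/8
= -0.6345
(Full series converges to -ln(2) ≈ -0.6931)

S_8 = -0.6345


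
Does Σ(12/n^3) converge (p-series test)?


p-series test: Σ c/n^p converges if p > 1, diverges if p ≤ 1 (constant c > 0 doesn't affect convergence).
p = 3
3 > 1 → CONVERGES

Converges (p = 3 > 1)


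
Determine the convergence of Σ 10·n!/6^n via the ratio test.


aₙ = 10·n!/6^n
a_{n+1}/aₙ = (n+1)!/6^(n+1) × 6^n/n!  (constant 10 cancels)
= (n+1)/6
L = lim(n→∞) (n+1)/6 = ∞
L > 1 → series DIVERGES

Diverges (ratio test: L = ∞ > 1)


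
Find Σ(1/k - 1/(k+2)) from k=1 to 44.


Telescoping with gap 2: two head and two tail terms survive.
= (1 + 1/2) - (1/45 + 1/46)
= 3/2 - 1/45 - 1/46 = 1507/1035

Sum = 1507/1035


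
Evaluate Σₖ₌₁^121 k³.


n(n+1)/2 = 121×122/2 = 7381
Σk³ = 7381² = 54479161

Σk³ = 54479161


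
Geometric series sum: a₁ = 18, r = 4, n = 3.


Sₙ = 18×(4^3 - 1)/(4 - 1)
= 18×(64 - 1)/3
= 18×63/3
= 378

S_3 = 378


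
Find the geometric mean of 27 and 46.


GM = √(27×46) = √1242 = 35.242

GM = 35.242


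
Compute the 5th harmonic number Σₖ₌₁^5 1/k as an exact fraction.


H_5 = 1/1 + 1/2 + 1/3 + 1/4 + 1/5
= 137/60
≈ 2.2833

H_5 = 137/60 ≈ 2.2833


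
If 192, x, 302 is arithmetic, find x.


AM = (192 + 302)/2 = 494/2 = 247

AM = 247


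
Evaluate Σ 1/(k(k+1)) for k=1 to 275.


1/(k(k+1)) = 1/k - 1/(k+1) (partial fractions)
Telescoping: Σ = 1 - 1/276 = 275/276

Sum = 275/276


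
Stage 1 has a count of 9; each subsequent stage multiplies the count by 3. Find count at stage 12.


aₙ = a₁·r^(n-1)
= 9×3^11
= 9×177147
= 1594323

a_12 = 1594323


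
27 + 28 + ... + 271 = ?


Σₖ₌27^271 k = Σₖ₌₁^271 k − Σₖ₌₁^26 k
= 271·272/2 − 26·27/2
= 36856 − 351 = 36505

Σk = 36505


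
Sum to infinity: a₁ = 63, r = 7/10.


S∞ = a₁/(1-r) = 63/(1 - 7/10)
= 63/(3/10)
= 210

S∞ = 210


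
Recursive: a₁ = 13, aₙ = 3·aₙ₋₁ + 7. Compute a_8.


Computing step by step:
a_1 = 13
a_2 = 46
a_3 = 145
a_4 = 442
a_5 = 1333
a_6 = 4006
a_7 = 12025
a_8 = 36082


a_8 = 36082


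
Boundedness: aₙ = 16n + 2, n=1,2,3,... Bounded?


aₙ = 16n + 2 → as n→∞, aₙ→∞
No finite upper bound exists
The sequence is UNBOUNDED

Unbounded (aₙ → ∞ as n → ∞)


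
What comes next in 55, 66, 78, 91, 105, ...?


Pattern: triangular numbers: n(n+1)/2
Terms: 55, 66, 78, 91, 105
Next term = 120

Next term = 120


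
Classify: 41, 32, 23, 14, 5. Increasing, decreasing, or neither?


Differences: -9, -9, -9, -9
All differences < 0 → strictly DECREASING

Monotonically decreasing


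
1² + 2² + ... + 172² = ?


n = 172
n(n+1)(2n+1)/6 = 172×173×345/6
= 10265820/6 = 1710970

Σk² = 1710970


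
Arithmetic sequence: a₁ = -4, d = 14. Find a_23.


aₙ = a₁ + (n-1)d
= -4 + (23-1)×14
= -4 + 308
= 304

a_23 = 304


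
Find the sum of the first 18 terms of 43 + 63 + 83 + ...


aₙ = 43 + (18-1)×20 = 383
Sₙ = n(a₁+aₙ)/2 = 18×(43+383)/2
= 18×426/2 = 3834

S_18 = 3834


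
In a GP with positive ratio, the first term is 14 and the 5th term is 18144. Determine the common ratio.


r^(n-1) = aₙ/a₁
r^4 = 18144/14 = 1296
r = 1296^(1/4)
= ±6; taking r > 0 gives r = 6

r = 6


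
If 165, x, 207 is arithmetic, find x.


AM = (165 + 207)/2 = 372/2 = 186

AM = 186


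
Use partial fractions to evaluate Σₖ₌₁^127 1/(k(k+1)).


1/(k(k+1)) = 1/k - 1/(k+1) (partial fractions)
Telescoping: Σ = 1 - 1/128 = 127/128

Sum = 127/128


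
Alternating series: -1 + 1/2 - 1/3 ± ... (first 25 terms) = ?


S = -1 + 1/2 - 1/3 + 1/4 - 1/5 + 1/6 - 1/7 + 1/8 ± ...
= -0.7127
(Full series converges to -ln(2) ≈ -0.6931)

S_25 = -0.7127


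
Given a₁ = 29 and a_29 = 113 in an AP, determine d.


d = (aₙ - a₁)/(n-1)
= (113 - 29)/(29-1)
= 84/28 = 3

d = 3


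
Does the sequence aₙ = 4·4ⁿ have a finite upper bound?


aₙ = 4·4ⁿ → as n→∞, aₙ→∞ (since base 4 > 1)
No finite upper bound exists
The sequence is UNBOUNDED

Unbounded (aₙ → ∞ as n → ∞)


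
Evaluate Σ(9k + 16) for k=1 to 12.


Σ(9k+16) = 9·Σk + 16·n
= 9·78 + 16·12
= 702 + 192 = 894

Σ = 894


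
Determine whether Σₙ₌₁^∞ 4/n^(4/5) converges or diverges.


p-series test: Σ c/n^p converges if p > 1, diverges if p ≤ 1 (constant c > 0 doesn't affect convergence).
p = 4/5
4/5 ≤ 1 → DIVERGES

Diverges (p = 4/5 ≤ 1)


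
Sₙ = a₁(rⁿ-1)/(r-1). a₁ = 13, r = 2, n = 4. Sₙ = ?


Sₙ = 13×(2^4 - 1)/(2 - 1)
= 13×(16 - 1)/1
= 13×15/1
= 195

S_4 = 195


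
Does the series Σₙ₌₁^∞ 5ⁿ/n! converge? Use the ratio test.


aₙ = 5^n/n!
a_{n+1}/aₙ = 5^(n+1)/(n+1)! × n!/5^n
= 5/(n+1)
L = lim(n→∞) 5/(n+1) = 0
L < 1 → series CONVERGES

Converges (ratio test: L = 0 < 1)


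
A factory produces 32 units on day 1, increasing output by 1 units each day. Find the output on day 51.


aₙ = a₁ + (n-1)d
= 32 + (51-1)×1
= 32 + 50
= 82

a_51 = 82


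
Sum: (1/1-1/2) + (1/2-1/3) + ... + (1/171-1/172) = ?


Telescoping: adjacent terms cancel.
= 1/1 - 1/172
= 1 - 1/172 = 171/172

Sum = 171/172


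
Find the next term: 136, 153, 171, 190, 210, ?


Pattern: triangular numbers: n(n+1)/2
Terms: 136, 153, 171, 190, 210
Next term = 231

Next term = 231


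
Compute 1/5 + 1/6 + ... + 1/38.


Σₖ₌5^38 1/k = 1/5 + 1/6 + 1/7 + ... + 1/38
= 1041662132909233/485721041551200
≈ 2.1446

Sum = 1041662132909233/485721041551200 ≈ 2.1446


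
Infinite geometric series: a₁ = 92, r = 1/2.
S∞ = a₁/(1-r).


S∞ = a₁/(1-r) = 92/(1 - 1/2)
= 92/(1/2)
= 184

S∞ = 184


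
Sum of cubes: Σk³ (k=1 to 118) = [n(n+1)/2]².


n(n+1)/2 = 118×119/2 = 7021
Σk³ = 7021² = 49294441

Σk³ = 49294441


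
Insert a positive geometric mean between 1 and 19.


GM = √(1×19) = √19 = 4.3589

GM = 4.3589


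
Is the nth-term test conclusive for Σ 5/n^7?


lim(n→∞) 5/n^7 = 0
lim aₙ = 0 → nth-term test is INCONCLUSIVE
(Need other tests; this is actually a convergent p-series with p=7 > 1)

Inconclusive (lim aₙ = 0; need another test)


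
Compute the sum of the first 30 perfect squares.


n = 30
n(n+1)(2n+1)/6 = 30×31×61/6
= 56730/6 = 9455

Σk² = 9455


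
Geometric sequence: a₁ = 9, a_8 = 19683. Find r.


r^(n-1) = aₙ/a₁
r^7 = 19683/9 = 2187
r = 2187^(1/7)
= 3

r = 3


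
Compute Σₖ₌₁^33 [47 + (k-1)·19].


aₙ = 47 + (33-1)×19 = 655
Sₙ = n(a₁+aₙ)/2 = 33×(47+655)/2
= 33×702/2 = 11583

S_33 = 11583


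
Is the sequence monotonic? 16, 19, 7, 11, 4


Differences: 3, -12, 4, -7
Difference at position 1 is +3 (> 0) but position 2 is -12 (< 0) — sequence both rises and falls
→ NOT monotonic

Not monotonic


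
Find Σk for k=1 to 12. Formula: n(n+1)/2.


n(n+1)/2 = 12×13/2 = 156/2 = 78

Σk = 78


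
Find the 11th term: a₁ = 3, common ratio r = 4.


aₙ = a₁·r^(n-1)
= 3×4^10
= 3×1048576
= 3145728

a_11 = 3145728


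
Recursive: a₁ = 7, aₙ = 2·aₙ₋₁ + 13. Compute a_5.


Computing step by step:
a_1 = 7
a_2 = 27
a_3 = 67
a_4 = 147
a_5 = 307


a_5 = 307


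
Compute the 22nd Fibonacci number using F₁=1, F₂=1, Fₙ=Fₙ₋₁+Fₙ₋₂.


Fibonacci sequence: 1, 1, 2, 3, 5, 8, 13, 21, 34, 55, 89, ...
F(22) = 17711

F(22) = 17711


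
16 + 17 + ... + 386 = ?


Σₖ₌16^386 k = Σₖ₌₁^386 k − Σₖ₌₁^15 k
= 386·387/2 − 15·16/2
= 74691 − 120 = 74571

Σk = 74571


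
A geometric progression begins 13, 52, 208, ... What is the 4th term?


aₙ = a₁·r^(n-1)
= 13×4^3
= 13×64
= 832

a_4 = 832


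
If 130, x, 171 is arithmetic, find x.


AM = (130 + 171)/2 = 301/2 = 150.5

AM = 150.5


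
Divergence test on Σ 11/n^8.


lim(n→∞) 11/n^8 = 0
lim aₙ = 0 → nth-term test is INCONCLUSIVE
(Need other tests; this is actually a convergent p-series with p=8 > 1)

Inconclusive (lim aₙ = 0; need another test)


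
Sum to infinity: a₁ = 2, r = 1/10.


S∞ = a₁/(1-r) = 2/(1 - 1/10)
= 2/(9/10)
= 20/9

S∞ = 20/9


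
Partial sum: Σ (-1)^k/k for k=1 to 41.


S = -1 + 1/2 - 1/3 + 1/4 - 1/5 + 1/6 - 1/7 + 1/8 ± ...
= -0.7052
(Full series converges to -ln(2) ≈ -0.6931)

S_41 = -0.7052


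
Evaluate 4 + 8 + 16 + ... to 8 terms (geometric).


Sₙ = 4×(2^8 - 1)/(2 - 1)
= 4×(256 - 1)/1
= 4×255/1
= 1020

S_8 = 1020


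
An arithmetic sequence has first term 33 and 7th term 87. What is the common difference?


d = (aₙ - a₁)/(n-1)
= (87 - 33)/(7-1)
= 54/6 = 9

d = 9


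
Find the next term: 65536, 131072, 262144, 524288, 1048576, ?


Pattern: powers of 2: 2ⁿ
Terms: 65536, 131072, 262144, 524288, 1048576
Next term = 2097152

Next term = 2097152


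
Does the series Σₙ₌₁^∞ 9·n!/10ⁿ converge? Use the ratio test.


aₙ = 9·n!/10^n
a_{n+1}/aₙ = (n+1)!/10^(n+1) × 10^n/n!  (constant 9 cancels)
= (n+1)/10
L = lim(n→∞) (n+1)/10 = ∞
L > 1 → series DIVERGES

Diverges (ratio test: L = ∞ > 1)


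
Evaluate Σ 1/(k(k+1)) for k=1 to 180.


1/(k(k+1)) = 1/k - 1/(k+1) (partial fractions)
Telescoping: Σ = 1 - 1/181 = 180/181

Sum = 180/181


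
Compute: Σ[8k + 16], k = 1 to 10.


Σ(8k+16) = 8·Σk + 16·n
= 8·55 + 16·10
= 440 + 160 = 600

Σ = 600


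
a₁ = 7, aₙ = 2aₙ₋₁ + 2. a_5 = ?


Computing step by step:
a_1 = 7
a_2 = 16
a_3 = 34
a_4 = 70
a_5 = 142


a_5 = 142


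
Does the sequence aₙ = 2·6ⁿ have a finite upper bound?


aₙ = 2·6ⁿ → as n→∞, aₙ→∞ (since base 6 > 1)
No finite upper bound exists
The sequence is UNBOUNDED

Unbounded (aₙ → ∞ as n → ∞)


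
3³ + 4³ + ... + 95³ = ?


Σₖ₌3^95 k³ = [95·96/2]² − [2·3/2]²
= 20793600 − 9 = 20793591

Σk³ = 20793591


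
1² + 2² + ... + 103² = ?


n = 103
n(n+1)(2n+1)/6 = 103×104×207/6
= 2217384/6 = 369564

Σk² = 369564


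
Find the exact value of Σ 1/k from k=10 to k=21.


Σₖ₌10^21 1/k = 1/10 + 1/11 + 1/12 + ... + 1/21
= 190049623/232792560
≈ 0.8164

Sum = 190049623/232792560 ≈ 0.8164


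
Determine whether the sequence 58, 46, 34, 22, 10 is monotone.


Differences: -12, -12, -12, -12
All differences < 0 → strictly DECREASING

Monotonically decreasing


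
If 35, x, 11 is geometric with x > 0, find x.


GM = √(35×11) = √385 = 19.6214

GM = 19.6214


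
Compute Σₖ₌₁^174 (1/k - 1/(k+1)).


Telescoping: adjacent terms cancel.
= 1/1 - 1/175
= 1 - 1/175 = 174/175

Sum = 174/175


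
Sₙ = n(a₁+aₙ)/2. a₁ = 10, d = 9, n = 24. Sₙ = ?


aₙ = 10 + (24-1)×9 = 217
Sₙ = n(a₁+aₙ)/2 = 24×(10+217)/2
= 24×227/2 = 2724

S_24 = 2724


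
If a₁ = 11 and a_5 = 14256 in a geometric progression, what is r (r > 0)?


r^(n-1) = aₙ/a₁
r^4 = 14256/11 = 1296
r = 1296^(1/4)
= ±6; taking r > 0 gives r = 6

r = 6


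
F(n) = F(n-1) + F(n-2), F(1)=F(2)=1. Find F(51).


Fibonacci sequence: 1, 1, 2, 3, 5, 8, 13, 21, 34, 55, 89, ...
F(51) = 20365011074

F(51) = 20365011074


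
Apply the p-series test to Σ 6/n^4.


p-series test: Σ c/n^p converges if p > 1, diverges if p ≤ 1 (constant c > 0 doesn't affect convergence).
p = 4
4 > 1 → CONVERGES

Converges (p = 4 > 1)


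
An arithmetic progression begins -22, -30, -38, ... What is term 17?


aₙ = a₁ + (n-1)d
= -22 + (17-1)×-8
= -22 - 128
= -150

a_17 = -150


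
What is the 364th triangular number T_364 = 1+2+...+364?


n(n+1)/2 = 364×365/2 = 132860/2 = 66430

Σk = 66430


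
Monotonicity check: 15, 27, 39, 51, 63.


Differences: 12, 12, 12, 12
All differences > 0 → strictly INCREASING

Monotonically increasing


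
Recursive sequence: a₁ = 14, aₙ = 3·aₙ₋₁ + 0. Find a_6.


Computing step by step:
a_1 = 14
a_2 = 42
a_3 = 126
a_4 = 378
a_5 = 1134
a_6 = 3402


a_6 = 3402


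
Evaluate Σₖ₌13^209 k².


Σₖ₌13^209 k² = Σₖ₌₁^209 k² − Σₖ₌₁^12 k²
= 209·210·419/6 − 12·13·25/6
= 3064985 − 650 = 3064335

Σk² = 3064335


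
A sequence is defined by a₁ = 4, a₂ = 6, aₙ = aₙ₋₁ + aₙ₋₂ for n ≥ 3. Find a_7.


Computing iteratively: 4, 6, 10, 16, 26, 42, 68
a_7 = 68

a_7 = 68


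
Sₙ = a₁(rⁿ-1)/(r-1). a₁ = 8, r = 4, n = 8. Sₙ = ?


Sₙ = 8×(4^8 - 1)/(4 - 1)
= 8×(65536 - 1)/3
= 8×65535/3
= 174760

S_8 = 174760


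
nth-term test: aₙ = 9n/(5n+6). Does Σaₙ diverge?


lim(n→∞) 9n/(5n+6) = 9/5 = 9/5  (divide numerator and denominator by n)
lim aₙ = 9/5 ≠ 0 → series DIVERGES

Diverges (lim aₙ = 9/5 ≠ 0)


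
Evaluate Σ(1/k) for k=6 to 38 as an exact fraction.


Σₖ₌6^38 1/k = 1/6 + 1/7 + 1/8 + ... + 1/38
= 944517924598993/485721041551200
≈ 1.9446

Sum = 944517924598993/485721041551200 ≈ 1.9446


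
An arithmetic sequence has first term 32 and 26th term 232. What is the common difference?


d = (aₙ - a₁)/(n-1)
= (232 - 32)/(26-1)
= 200/25 = 8

d = 8


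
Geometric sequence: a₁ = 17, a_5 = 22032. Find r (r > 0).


r^(n-1) = aₙ/a₁
r^4 = 22032/17 = 1296
r = 1296^(1/4)
= ±6; taking r > 0 gives r = 6

r = 6


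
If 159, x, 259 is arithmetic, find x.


AM = (159 + 259)/2 = 418/2 = 209

AM = 209


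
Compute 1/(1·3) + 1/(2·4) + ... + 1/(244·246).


1/(k(k+2)) = (1/2)·(1/k - 1/(k+2)) (partial fractions)
Telescoping: Σ = (1/2)·(1 + 1/2 - 1/245 - 1/246) = 44957/60270

Sum = 44957/60270


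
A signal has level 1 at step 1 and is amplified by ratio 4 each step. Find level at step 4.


aₙ = a₁·r^(n-1)
= 1×4^3
= 1×64
= 64

a_4 = 64


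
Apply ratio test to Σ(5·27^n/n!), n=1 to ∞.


aₙ = 5·27^n/n!
a_{n+1}/aₙ = 27^(n+1)/(n+1)! × n!/27^n  (constant 5 cancels)
= 27/(n+1)
L = lim(n→∞) 27/(n+1) = 0
L < 1 → series CONVERGES

Converges (ratio test: L = 0 < 1)


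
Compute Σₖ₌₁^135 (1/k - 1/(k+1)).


Telescoping: adjacent terms cancel.
= 1/1 - 1/136
= 1 - 1/136 = 135/136

Sum = 135/136


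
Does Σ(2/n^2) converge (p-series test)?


p-series test: Σ c/n^p converges if p > 1, diverges if p ≤ 1 (constant c > 0 doesn't affect convergence).
p = 2
2 > 1 → CONVERGES

Converges (p = 2 > 1)


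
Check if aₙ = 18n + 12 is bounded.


aₙ = 18n + 12 → as n→∞, aₙ→∞
No finite upper bound exists
The sequence is UNBOUNDED

Unbounded (aₙ → ∞ as n → ∞)


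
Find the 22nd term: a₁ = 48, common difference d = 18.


aₙ = a₁ + (n-1)d
= 48 + (22-1)×18
= 48 + 378
= 426

a_22 = 426


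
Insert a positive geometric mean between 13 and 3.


GM = √(13×3) = √39 = 6.245

GM = 6.245


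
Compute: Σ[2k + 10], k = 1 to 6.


Σ(2k+10) = 2·Σk + 10·n
= 2·21 + 10·6
= 42 + 60 = 102

Σ = 102


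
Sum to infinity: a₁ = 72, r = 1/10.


S∞ = a₁/(1-r) = 72/(1 - 1/10)
= 72/(9/10)
= 80

S∞ = 80


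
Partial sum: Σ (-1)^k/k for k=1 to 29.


S = -1 + 1/2 - 1/3 + 1/4 - 1/5 + 1/6 - 1/7 + 1/8 ± ...
= -0.7101
(Full series converges to -ln(2) ≈ -0.6931)

S_29 = -0.7101


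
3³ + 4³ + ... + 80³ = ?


Σₖ₌3^80 k³ = [80·81/2]² − [2·3/2]²
= 10497600 − 9 = 10497591

Σk³ = 10497591


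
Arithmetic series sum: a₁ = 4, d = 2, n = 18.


aₙ = 4 + (18-1)×2 = 38
Sₙ = n(a₁+aₙ)/2 = 18×(4+38)/2
= 18×42/2 = 378

S_18 = 378


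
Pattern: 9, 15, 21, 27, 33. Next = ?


Pattern: arithmetic (d=6)
Terms: 9, 15, 21, 27, 33
Next term = 39

Next term = 39


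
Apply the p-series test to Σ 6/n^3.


p-series test: Σ c/n^p converges if p > 1, diverges if p ≤ 1 (constant c > 0 doesn't affect convergence).
p = 3
3 > 1 → CONVERGES

Converges (p = 3 > 1)


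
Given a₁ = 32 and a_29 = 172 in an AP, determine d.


d = (aₙ - a₁)/(n-1)
= (172 - 32)/(29-1)
= 140/28 = 5

d = 5


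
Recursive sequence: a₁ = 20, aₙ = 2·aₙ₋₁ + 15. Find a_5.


Computing step by step:
a_1 = 20
a_2 = 55
a_3 = 125
a_4 = 265
a_5 = 545


a_5 = 545


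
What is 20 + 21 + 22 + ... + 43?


Σₖ₌20^43 k = Σₖ₌₁^43 k − Σₖ₌₁^19 k
= 43·44/2 − 19·20/2
= 946 − 190 = 756

Σk = 756


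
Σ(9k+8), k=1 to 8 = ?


Σ(9k+8) = 9·Σk + 8·n
= 9·36 + 8·8
= 324 + 64 = 388

Σ = 388


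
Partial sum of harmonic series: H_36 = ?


H_36 = 1/1 + 1/2 + 1/3 + ... + 1/36
= 54801925434709/13127595717600
≈ 4.1746

H_36 = 54801925434709/13127595717600 ≈ 4.1746


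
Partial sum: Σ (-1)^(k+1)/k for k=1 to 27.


S = 1 - 1/2 + 1/3 - 1/4 + 1/5 - 1/6 + 1/7 - 1/8 ± ...
= 0.7113
(Full series converges to +ln(2) ≈ +0.6931)

S_27 = 0.7113


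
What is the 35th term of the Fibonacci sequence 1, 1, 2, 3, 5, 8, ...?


Fibonacci sequence: 1, 1, 2, 3, 5, 8, 13, 21, 34, 55, 89, ...
F(35) = 9227465

F(35) = 9227465


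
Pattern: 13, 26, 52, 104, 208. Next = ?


Pattern: geometric (r=2)
Terms: 13, 26, 52, 104, 208
Next term = 416

Next term = 416


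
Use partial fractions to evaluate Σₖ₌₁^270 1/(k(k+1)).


1/(k(k+1)) = 1/k - 1/(k+1) (partial fractions)
Telescoping: Σ = 1 - 1/271 = 270/271

Sum = 270/271


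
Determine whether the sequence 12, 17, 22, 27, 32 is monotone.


Differences: 5, 5, 5, 5
All differences > 0 → strictly INCREASING

Monotonically increasing


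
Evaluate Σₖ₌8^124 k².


Σₖ₌8^124 k² = Σₖ₌₁^124 k² − Σₖ₌₁^7 k²
= 124·125·249/6 − 7·8·15/6
= 643250 − 140 = 643110

Σk² = 643110


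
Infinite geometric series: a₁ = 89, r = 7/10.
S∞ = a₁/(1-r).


S∞ = a₁/(1-r) = 89/(1 - 7/10)
= 89/(3/10)
= 890/3

S∞ = 890/3


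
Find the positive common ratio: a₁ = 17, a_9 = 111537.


r^(n-1) = aₙ/a₁
r^8 = 111537/17 = 6561
r = 6561^(1/8)
= ±3; taking r > 0 gives r = 3

r = 3


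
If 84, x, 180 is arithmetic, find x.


AM = (84 + 180)/2 = 264/2 = 132

AM = 132


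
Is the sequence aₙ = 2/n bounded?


a₁ = 2, a₂ = 2/2, a₃ = 2/3, ...
0 < aₙ ≤ 2 for all n ≥ 1
Lower bound: 0, Upper bound: 2
The sequence IS bounded

Bounded (0 < aₙ ≤ 2)


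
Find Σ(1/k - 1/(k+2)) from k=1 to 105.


Telescoping with gap 2: two head and two tail terms survive.
= (1 + 1/2) - (1/106 + 1/107)
= 3/2 - 1/106 - 1/107 = 8400/5671

Sum = 8400/5671


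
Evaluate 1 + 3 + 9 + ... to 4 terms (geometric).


Sₙ = 1×(3^4 - 1)/(3 - 1)
= 1×(81 - 1)/2
= 1×80/2
= 40

S_4 = 40


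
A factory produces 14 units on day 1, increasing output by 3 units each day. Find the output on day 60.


aₙ = a₁ + (n-1)d
= 14 + (60-1)×3
= 14 + 177
= 191

a_60 = 191


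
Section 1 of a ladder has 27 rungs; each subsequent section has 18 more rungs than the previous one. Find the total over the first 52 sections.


aₙ = 27 + (52-1)×18 = 945
Sₙ = n(a₁+aₙ)/2 = 52×(27+945)/2
= 52×972/2 = 25272

S_52 = 25272


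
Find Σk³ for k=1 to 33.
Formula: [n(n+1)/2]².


n(n+1)/2 = 33×34/2 = 561
Σk³ = 561² = 314721

Σk³ = 314721


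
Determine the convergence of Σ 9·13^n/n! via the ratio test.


aₙ = 9·13^n/n!
a_{n+1}/aₙ = 13^(n+1)/(n+1)! × n!/13^n  (constant 9 cancels)
= 13/(n+1)
L = lim(n→∞) 13/(n+1) = 0
L < 1 → series CONVERGES

Converges (ratio test: L = 0 < 1)


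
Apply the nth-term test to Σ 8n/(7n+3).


lim(n→∞) 8n/(7n+3) = 8/7 = 8/7  (divide numerator and denominator by n)
lim aₙ = 8/7 ≠ 0 → series DIVERGES

Diverges (lim aₙ = 8/7 ≠ 0)


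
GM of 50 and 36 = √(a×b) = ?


GM = √(50×36) = √1800 = 42.4264

GM = 42.4264


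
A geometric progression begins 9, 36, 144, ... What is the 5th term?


aₙ = a₁·r^(n-1)
= 9×4^4
= 9×256
= 2304

a_5 = 2304


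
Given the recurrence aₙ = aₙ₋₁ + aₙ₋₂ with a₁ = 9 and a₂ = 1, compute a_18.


Computing iteratively: 9, 1, 10, 11, 21, 32, 53, 85, 138, 223, 361, 584, ...
a_18 = 10480

a_18 = 10480


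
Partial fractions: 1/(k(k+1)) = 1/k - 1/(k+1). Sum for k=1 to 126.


1/(k(k+1)) = 1/k - 1/(k+1) (partial fractions)
Telescoping: Σ = 1 - 1/127 = 126/127

Sum = 126/127


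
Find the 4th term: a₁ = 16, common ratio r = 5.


aₙ = a₁·r^(n-1)
= 16×5^3
= 16×125
= 2000

a_4 = 2000


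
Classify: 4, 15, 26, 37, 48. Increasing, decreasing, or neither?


Differences: 11, 11, 11, 11
All differences > 0 → strictly INCREASING

Monotonically increasing


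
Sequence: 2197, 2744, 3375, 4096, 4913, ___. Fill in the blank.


Pattern: perfect cubes: n³
Terms: 2197, 2744, 3375, 4096, 4913
Next term = 5832

Next term = 5832


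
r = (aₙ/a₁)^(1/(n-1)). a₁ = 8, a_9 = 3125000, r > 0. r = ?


r^(n-1) = aₙ/a₁
r^8 = 3125000/8 = 390625
r = 390625^(1/8)
= ±5; taking r > 0 gives r = 5

r = 5


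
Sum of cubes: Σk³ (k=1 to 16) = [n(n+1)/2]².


n(n+1)/2 = 16×17/2 = 136
Σk³ = 136² = 18496

Σk³ = 18496


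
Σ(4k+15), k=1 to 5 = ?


Σ(4k+15) = 4·Σk + 15·n
= 4·15 + 15·5
= 60 + 75 = 135

Σ = 135


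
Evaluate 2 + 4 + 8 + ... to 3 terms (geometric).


Sₙ = 2×(2^3 - 1)/(2 - 1)
= 2×(8 - 1)/1
= 2×7/1
= 14

S_3 = 14


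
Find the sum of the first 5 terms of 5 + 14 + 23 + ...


aₙ = 5 + (5-1)×9 = 41
Sₙ = n(a₁+aₙ)/2 = 5×(5+41)/2
= 5×46/2 = 115

S_5 = 115


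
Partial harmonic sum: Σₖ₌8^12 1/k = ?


Σₖ₌8^12 1/k = 1/8 + 1/9 + 1/10 + 1/11 + 1/12
= 2021/3960
≈ 0.5104

Sum = 2021/3960 ≈ 0.5104


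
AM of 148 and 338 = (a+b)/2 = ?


AM = (148 + 338)/2 = 486/2 = 243

AM = 243


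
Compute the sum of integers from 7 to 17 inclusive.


Σₖ₌7^17 k = Σₖ₌₁^17 k − Σₖ₌₁^6 k
= 17·18/2 − 6·7/2
= 153 − 21 = 132

Σk = 132


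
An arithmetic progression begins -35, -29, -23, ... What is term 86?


aₙ = a₁ + (n-1)d
= -35 + (86-1)×6
= -35 + 510
= 475

a_86 = 475


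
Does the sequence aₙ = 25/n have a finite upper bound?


a₁ = 25, a₂ = 25/2, a₃ = 25/3, ...
0 < aₙ ≤ 25 for all n ≥ 1
Lower bound: 0, Upper bound: 25
The sequence IS bounded

Bounded (0 < aₙ ≤ 25)


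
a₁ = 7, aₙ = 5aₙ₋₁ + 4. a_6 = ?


Computing step by step:
a_1 = 7
a_2 = 39
a_3 = 199
a_4 = 999
a_5 = 4999
a_6 = 24999


a_6 = 24999


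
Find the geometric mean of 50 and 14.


GM = √(50×14) = √700 = 26.4575

GM = 26.4575


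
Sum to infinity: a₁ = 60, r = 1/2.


S∞ = a₁/(1-r) = 60/(1 - 1/2)
= 60/(1/2)
= 120

S∞ = 120


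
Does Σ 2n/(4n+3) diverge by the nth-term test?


lim(n→∞) 2n/(4n+3) = 2/4 = 1/2  (divide numerator and denominator by n)
lim aₙ = 1/2 ≠ 0 → series DIVERGES

Diverges (lim aₙ = 1/2 ≠ 0)


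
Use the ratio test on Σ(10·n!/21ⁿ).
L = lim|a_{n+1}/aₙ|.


aₙ = 10·n!/21^n
a_{n+1}/aₙ = (n+1)!/21^(n+1) × 21^n/n!  (constant 10 cancels)
= (n+1)/21
L = lim(n→∞) (n+1)/21 = ∞
L > 1 → series DIVERGES

Diverges (ratio test: L = ∞ > 1)


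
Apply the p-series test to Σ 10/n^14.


p-series test: Σ c/n^p converges if p > 1, diverges if p ≤ 1 (constant c > 0 doesn't affect convergence).
p = 14
14 > 1 → CONVERGES

Converges (p = 14 > 1)


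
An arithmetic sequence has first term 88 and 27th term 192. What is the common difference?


d = (aₙ - a₁)/(n-1)
= (192 - 88)/(27-1)
= 104/26 = 4

d = 4


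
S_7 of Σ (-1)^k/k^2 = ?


S = -1 + 1/4 - 1/9 + 1/16 - 1/25 + 1/36 - 1/49
= -0.8312
(Full series converges to -π²/12 ≈ -0.8225)

S_7 = -0.8312


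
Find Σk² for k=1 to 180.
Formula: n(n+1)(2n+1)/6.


n = 180
n(n+1)(2n+1)/6 = 180×181×361/6
= 11761380/6 = 1960230

Σk² = 1960230


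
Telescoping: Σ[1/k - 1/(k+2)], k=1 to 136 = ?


Telescoping with gap 2: two head and two tail terms survive.
= (1 + 1/2) - (1/137 + 1/138)
= 3/2 - 1/137 - 1/138 = 14042/9453

Sum = 14042/9453


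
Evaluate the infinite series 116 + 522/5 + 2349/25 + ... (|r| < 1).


S∞ = a₁/(1-r) = 116/(1 - 9/10)
= 116/(1/10)
= 1160

S∞ = 1160


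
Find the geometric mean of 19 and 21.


GM = √(19×21) = √399 = 19.975

GM = 19.975


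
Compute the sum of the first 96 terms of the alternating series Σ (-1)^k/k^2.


S = -1 + 1/4 - 1/9 + 1/16 - 1/25 + 1/36 - 1/49 + 1/64 ± ...
= -0.8224
(Full series converges to -π²/12 ≈ -0.8225)

S_96 = -0.8224


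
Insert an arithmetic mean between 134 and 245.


AM = (134 + 245)/2 = 379/2 = 189.5

AM = 189.5


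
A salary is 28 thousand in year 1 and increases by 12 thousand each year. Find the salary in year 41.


aₙ = a₁ + (n-1)d
= 28 + (41-1)×12
= 28 + 480
= 508

a_41 = 508


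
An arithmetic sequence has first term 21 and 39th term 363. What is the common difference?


d = (aₙ - a₁)/(n-1)
= (363 - 21)/(39-1)
= 342/38 = 9

d = 9


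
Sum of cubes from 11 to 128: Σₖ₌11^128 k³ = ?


Σₖ₌11^128 k³ = [128·129/2]² − [10·11/2]²
= 68161536 − 3025 = 68158511

Σk³ = 68158511


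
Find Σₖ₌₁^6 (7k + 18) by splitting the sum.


Σ(7k+18) = 7·Σk + 18·n
= 7·21 + 18·6
= 147 + 108 = 255

Σ = 255


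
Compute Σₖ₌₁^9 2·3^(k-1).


Sₙ = 2×(3^9 - 1)/(3 - 1)
= 2×(19683 - 1)/2
= 2×19682/2
= 19682

S_9 = 19682


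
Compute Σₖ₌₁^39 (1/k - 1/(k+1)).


Telescoping: adjacent terms cancel.
= 1/1 - 1/40
= 1 - 1/40 = 39/40

Sum = 39/40


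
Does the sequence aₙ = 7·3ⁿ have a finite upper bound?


aₙ = 7·3ⁿ → as n→∞, aₙ→∞ (since base 3 > 1)
No finite upper bound exists
The sequence is UNBOUNDED

Unbounded (aₙ → ∞ as n → ∞)


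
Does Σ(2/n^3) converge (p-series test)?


p-series test: Σ c/n^p converges if p > 1, diverges if p ≤ 1 (constant c > 0 doesn't affect convergence).
p = 3
3 > 1 → CONVERGES

Converges (p = 3 > 1)


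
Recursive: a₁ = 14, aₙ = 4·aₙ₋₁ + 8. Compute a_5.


Computing step by step:
a_1 = 14
a_2 = 64
a_3 = 264
a_4 = 1064
a_5 = 4264


a_5 = 4264


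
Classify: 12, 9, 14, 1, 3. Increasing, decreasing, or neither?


Differences: -3, 5, -13, 2
Difference at position 2 is +5 (> 0) but position 1 is -3 (< 0) — sequence both rises and falls
→ NOT monotonic

Not monotonic


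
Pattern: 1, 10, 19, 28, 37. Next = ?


Pattern: arithmetic (d=9)
Terms: 1, 10, 19, 28, 37
Next term = 46

Next term = 46


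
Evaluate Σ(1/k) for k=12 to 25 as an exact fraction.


Σₖ₌12^25 1/k = 1/12 + 1/13 + 1/14 + ... + 1/25
= 21311994931/26771144400
≈ 0.7961

Sum = 21311994931/26771144400 ≈ 0.7961


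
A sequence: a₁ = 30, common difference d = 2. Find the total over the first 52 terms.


aₙ = 30 + (52-1)×2 = 132
Sₙ = n(a₁+aₙ)/2 = 52×(30+132)/2
= 52×162/2 = 4212

S_52 = 4212


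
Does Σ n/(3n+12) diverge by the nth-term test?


lim(n→∞) n/(3n+12) = 1/3 = 1/3  (divide numerator and denominator by n)
lim aₙ = 1/3 ≠ 0 → series DIVERGES

Diverges (lim aₙ = 1/3 ≠ 0)


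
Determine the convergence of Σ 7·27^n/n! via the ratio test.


aₙ = 7·27^n/n!
a_{n+1}/aₙ = 27^(n+1)/(n+1)! × n!/27^n  (constant 7 cancels)
= 27/(n+1)
L = lim(n→∞) 27/(n+1) = 0
L < 1 → series CONVERGES

Converges (ratio test: L = 0 < 1)


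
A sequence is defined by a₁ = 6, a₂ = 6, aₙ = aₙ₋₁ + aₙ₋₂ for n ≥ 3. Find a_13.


Computing iteratively: 6, 6, 12, 18, 30, 48, 78, 126, 204, 330, 534, 864, ...
a_13 = 1398

a_13 = 1398


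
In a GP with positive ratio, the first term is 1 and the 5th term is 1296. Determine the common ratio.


r^(n-1) = aₙ/a₁
r^4 = 1296/1 = 1296
r = 1296^(1/4)
= ±6; taking r > 0 gives r = 6

r = 6


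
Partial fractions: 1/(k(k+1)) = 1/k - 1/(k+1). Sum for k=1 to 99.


1/(k(k+1)) = 1/k - 1/(k+1) (partial fractions)
Telescoping: Σ = 1 - 1/100 = 99/100

Sum = 99/100


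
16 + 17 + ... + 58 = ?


Σₖ₌16^58 k = Σₖ₌₁^58 k − Σₖ₌₁^15 k
= 58·59/2 − 15·16/2
= 1711 − 120 = 1591

Σk = 1591


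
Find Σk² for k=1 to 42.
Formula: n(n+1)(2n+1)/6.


n = 42
n(n+1)(2n+1)/6 = 42×43×85/6
= 153510/6 = 25585

Σk² = 25585


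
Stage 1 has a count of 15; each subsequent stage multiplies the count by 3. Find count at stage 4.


aₙ = a₁·r^(n-1)
= 15×3^3
= 15×27
= 405

a_4 = 405


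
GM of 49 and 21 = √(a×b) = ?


GM = √(49×21) = √1029 = 32.078

GM = 32.078


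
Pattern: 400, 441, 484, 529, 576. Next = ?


Pattern: perfect squares: n²
Terms: 400, 441, 484, 529, 576
Next term = 625

Next term = 625


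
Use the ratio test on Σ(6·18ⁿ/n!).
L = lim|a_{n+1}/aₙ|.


aₙ = 6·18^n/n!
a_{n+1}/aₙ = 18^(n+1)/(n+1)! × n!/18^n  (constant 6 cancels)
= 18/(n+1)
L = lim(n→∞) 18/(n+1) = 0
L < 1 → series CONVERGES

Converges (ratio test: L = 0 < 1)


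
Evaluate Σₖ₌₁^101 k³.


n(n+1)/2 = 101×102/2 = 5151
Σk³ = 5151² = 26532801

Σk³ = 26532801


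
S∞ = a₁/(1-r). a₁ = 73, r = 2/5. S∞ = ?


S∞ = a₁/(1-r) = 73/(1 - 2/5)
= 73/(3/5)
= 365/3

S∞ = 365/3


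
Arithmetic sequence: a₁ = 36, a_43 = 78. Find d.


d = (aₙ - a₁)/(n-1)
= (78 - 36)/(43-1)
= 42/42 = 1

d = 1


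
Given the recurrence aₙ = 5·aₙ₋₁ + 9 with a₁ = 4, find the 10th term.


Computing step by step:
a_1 = 4
a_2 = 29
a_3 = 154
a_4 = 779
a_5 = 3904
a_6 = 19529
a_7 = 97654
a_8 = 488279
a_9 = 2441404
a_10 = 12207029


a_10 = 12207029


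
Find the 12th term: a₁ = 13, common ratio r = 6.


aₙ = a₁·r^(n-1)
= 13×6^11
= 13×362797056
= 4716361728

a_12 = 4716361728


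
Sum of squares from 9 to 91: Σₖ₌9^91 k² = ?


Σₖ₌9^91 k² = Σₖ₌₁^91 k² − Σₖ₌₁^8 k²
= 91·92·183/6 − 8·9·17/6
= 255346 − 204 = 255142

Σk² = 255142


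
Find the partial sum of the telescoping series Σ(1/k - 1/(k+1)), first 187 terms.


Telescoping: adjacent terms cancel.
= 1/1 - 1/188
= 1 - 1/188 = 187/188

Sum = 187/188


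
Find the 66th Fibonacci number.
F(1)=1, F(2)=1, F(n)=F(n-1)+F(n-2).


Fibonacci sequence: 1, 1, 2, 3, 5, 8, 13, 21, 34, 55, 89, ...
F(66) = 27777890035288

F(66) = 27777890035288


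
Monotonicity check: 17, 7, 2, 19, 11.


Differences: -10, -5, 17, -8
Difference at position 3 is +17 (> 0) but position 1 is -10 (< 0) — sequence both rises and falls
→ NOT monotonic

Not monotonic


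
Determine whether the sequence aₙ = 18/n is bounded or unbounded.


a₁ = 18, a₂ = 18/2, a₃ = 18/3, ...
0 < aₙ ≤ 18 for all n ≥ 1
Lower bound: 0, Upper bound: 18
The sequence IS bounded

Bounded (0 < aₙ ≤ 18)


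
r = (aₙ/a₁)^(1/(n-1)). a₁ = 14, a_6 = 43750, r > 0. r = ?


r^(n-1) = aₙ/a₁
r^5 = 43750/14 = 3125
r = 3125^(1/5)
= 5

r = 5


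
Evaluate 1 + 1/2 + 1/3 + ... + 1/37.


H_37 = 1/1 + 1/2 + 1/3 + ... + 1/37
= 2040798836801833/485721041551200
≈ 4.2016

H_37 = 2040798836801833/485721041551200 ≈ 4.2016


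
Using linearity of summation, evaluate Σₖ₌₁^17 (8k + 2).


Σ(8k+2) = 8·Σk + 2·n
= 8·153 + 2·17
= 1224 + 34 = 1258

Σ = 1258


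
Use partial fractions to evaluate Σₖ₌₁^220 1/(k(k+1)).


1/(k(k+1)) = 1/k - 1/(k+1) (partial fractions)
Telescoping: Σ = 1 - 1/221 = 220/221

Sum = 220/221


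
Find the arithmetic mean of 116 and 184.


AM = (116 + 184)/2 = 300/2 = 150

AM = 150


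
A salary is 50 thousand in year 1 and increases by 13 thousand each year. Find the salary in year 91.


aₙ = a₁ + (n-1)d
= 50 + (91-1)×13
= 50 + 1170
= 1220

a_91 = 1220


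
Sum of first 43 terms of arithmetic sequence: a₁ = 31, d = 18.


aₙ = 31 + (43-1)×18 = 787
Sₙ = n(a₁+aₙ)/2 = 43×(31+787)/2
= 43×818/2 = 17587

S_43 = 17587


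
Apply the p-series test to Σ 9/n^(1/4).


p-series test: Σ c/n^p converges if p > 1, diverges if p ≤ 1 (constant c > 0 doesn't affect convergence).
p = 1/4
1/4 ≤ 1 → DIVERGES

Diverges (p = 1/4 ≤ 1)


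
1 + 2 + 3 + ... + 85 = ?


n(n+1)/2 = 85×86/2 = 7310/2 = 3655

Σk = 3655


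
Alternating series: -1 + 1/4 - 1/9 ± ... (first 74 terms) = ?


S = -1 + 1/4 - 1/9 + 1/16 - 1/25 + 1/36 - 1/49 + 1/64 ± ...
= -0.8224
(Full series converges to -π²/12 ≈ -0.8225)

S_74 = -0.8224


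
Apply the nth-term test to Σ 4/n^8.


lim(n→∞) 4/n^8 = 0
lim aₙ = 0 → nth-term test is INCONCLUSIVE
(Need other tests; this is actually a convergent p-series with p=8 > 1)

Inconclusive (lim aₙ = 0; need another test)


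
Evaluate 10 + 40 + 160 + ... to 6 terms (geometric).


Sₙ = 10×(4^6 - 1)/(4 - 1)
= 10×(4096 - 1)/3
= 10×4095/3
= 13650

S_6 = 13650
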